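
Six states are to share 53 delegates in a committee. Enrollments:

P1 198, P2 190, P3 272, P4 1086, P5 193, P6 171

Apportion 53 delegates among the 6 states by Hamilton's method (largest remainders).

Total 2110; standard divisor 2110/53 ≈ 39.811.
Standard quotas: P1 4.973, P2 4.773, P3 6.832, P4 27.279, P5 4.848, P6 4.295.
Lower quotas: P1 4, P2 4, P3 6, P4 27, P5 4, P6 4 (sum 49, leaving 4 seats).
Remainders in descending order: P1 0.973, P5 0.848, P3 0.832, P2 0.773, P6 0.295, P4 0.279.
The surplus seats go to P1, P5, P3, P2.

P1=5, P2=5, P3=7, P4=27, P5=5, P6=4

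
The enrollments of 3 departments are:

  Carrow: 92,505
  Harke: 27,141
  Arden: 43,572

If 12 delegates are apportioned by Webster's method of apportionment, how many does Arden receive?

Standard divisor 163218/12 ≈ 13601.5; standard quotas: Carrow 6.801, Harke 1.995, Arden 3.203.
Rounding to the nearest integer gives Carrow 7, Harke 2, Arden 3 — total 12, matching the house size, so no adjustment is needed.
Arden receives 3.

3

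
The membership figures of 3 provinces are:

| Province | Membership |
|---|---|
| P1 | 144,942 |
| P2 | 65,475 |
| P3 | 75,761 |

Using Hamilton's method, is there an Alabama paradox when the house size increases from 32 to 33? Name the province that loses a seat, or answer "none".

none

At 32 seats: P1 16, P2 7, P3 9.
At 33 seats: P1 17, P2 7, P3 9.
No province's allocation decreased.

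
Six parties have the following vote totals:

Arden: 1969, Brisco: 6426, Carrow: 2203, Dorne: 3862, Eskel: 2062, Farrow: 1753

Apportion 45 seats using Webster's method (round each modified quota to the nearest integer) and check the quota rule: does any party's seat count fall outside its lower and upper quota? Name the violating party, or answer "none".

Standard quotas: Arden 4.848, Brisco 15.823, Carrow 5.425, Dorne 9.510, Eskel 5.077, Farrow 4.317.
Webster allocation: Arden 5, Brisco 16, Carrow 5, Dorne 10, Eskel 5, Farrow 4.
Every allocation lies between the lower and upper quota.

none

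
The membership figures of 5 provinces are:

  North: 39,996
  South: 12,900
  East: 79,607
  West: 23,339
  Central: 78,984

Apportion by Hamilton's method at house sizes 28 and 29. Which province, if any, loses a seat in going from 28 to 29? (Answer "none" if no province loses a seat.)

At 28 seats: North 5, South 2, East 9, West 3, Central 9.
At 29 seats: North 5, South 1, East 10, West 3, Central 10.
South drops from 2 to 1.

South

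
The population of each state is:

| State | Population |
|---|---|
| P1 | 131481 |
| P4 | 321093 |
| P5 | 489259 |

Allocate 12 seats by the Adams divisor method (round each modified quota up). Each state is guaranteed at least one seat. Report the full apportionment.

P1 2; P4 4; P5 6

Standard divisor 941833/12 ≈ 78486.083; standard quotas: P1 1.675, P4 4.091, P5 6.234.
Rounding up gives 2, 5, 7 = 14 seats, so the divisor must be adjusted.
With modified divisor 89700: modified quotas P1 1.466, P4 3.580, P5 5.454.
Rounding up: P1 2, P4 4, P5 6 (total 12).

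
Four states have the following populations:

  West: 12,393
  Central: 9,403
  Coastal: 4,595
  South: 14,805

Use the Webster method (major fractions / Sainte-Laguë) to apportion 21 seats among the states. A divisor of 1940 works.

West 6, Central 5, Coastal 2, South 8

With modified divisor 1940: modified quotas West 6.388, Central 4.847, Coastal 2.369, South 7.631.
Rounding to the nearest integer: West 6, Central 5, Coastal 2, South 8 (total 21).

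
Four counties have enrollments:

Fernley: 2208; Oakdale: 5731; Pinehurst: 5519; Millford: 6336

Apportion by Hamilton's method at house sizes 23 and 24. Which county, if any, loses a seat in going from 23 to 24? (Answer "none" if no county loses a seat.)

Fernley

At 23 seats: Fernley 3, Oakdale 7, Pinehurst 6, Millford 7.
At 24 seats: Fernley 2, Oakdale 7, Pinehurst 7, Millford 8.
Fernley drops from 3 to 2.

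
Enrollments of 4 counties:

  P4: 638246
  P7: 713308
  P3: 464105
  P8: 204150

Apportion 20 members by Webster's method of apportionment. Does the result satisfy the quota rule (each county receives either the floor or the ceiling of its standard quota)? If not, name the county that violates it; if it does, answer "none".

none

Standard quotas: P4 6.320, P7 7.063, P3 4.596, P8 2.021.
Webster allocation: P4 6, P7 7, P3 5, P8 2.
Every allocation lies between the lower and upper quota.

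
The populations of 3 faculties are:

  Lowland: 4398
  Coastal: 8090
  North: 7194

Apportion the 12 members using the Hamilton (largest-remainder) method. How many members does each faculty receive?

Lowland 3, Coastal 5, North 4

Standard divisor: 19682 ÷ 12 ≈ 1640.167.
Standard quotas: Lowland 2.6814, Coastal 4.9324, North 4.3861.
Lower quotas: Lowland 2, Coastal 4, North 4 (sum 10, leaving 2 seats).
Remainders in descending order: Coastal 0.9324, Lowland 0.6814, North 0.3861.
The surplus seats go to Coastal, Lowland.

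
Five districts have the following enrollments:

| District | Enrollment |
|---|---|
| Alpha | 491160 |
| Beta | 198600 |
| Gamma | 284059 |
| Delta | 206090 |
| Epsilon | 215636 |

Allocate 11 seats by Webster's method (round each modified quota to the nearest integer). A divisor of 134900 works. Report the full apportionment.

Alpha=4, Beta=1, Gamma=2, Delta=2, Epsilon=2

With modified divisor 134900: modified quotas Alpha 3.641, Beta 1.472, Gamma 2.106, Delta 1.528, Epsilon 1.598.
Rounding to the nearest integer: Alpha 4, Beta 1, Gamma 2, Delta 2, Epsilon 2 (total 11).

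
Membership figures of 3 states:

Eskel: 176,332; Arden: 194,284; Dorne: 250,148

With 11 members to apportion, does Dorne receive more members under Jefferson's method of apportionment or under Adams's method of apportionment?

Jefferson

Jefferson: Eskel 3, Arden 3, Dorne 5.
Adams: Eskel 3, Arden 4, Dorne 4.
Dorne gets 5 under Jefferson and 4 under Adams.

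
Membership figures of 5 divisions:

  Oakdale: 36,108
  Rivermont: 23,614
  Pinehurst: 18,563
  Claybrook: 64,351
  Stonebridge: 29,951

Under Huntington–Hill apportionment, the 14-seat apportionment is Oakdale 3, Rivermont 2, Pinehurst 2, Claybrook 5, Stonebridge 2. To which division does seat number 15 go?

Stonebridge

Priority for the next seat is population ÷ (√(s·(s+1))).
Priorities: Oakdale 10423.482, Rivermont 9640.375, Pinehurst 7578.313, Claybrook 11748.831, Stonebridge 12227.445.
Highest priority: Stonebridge.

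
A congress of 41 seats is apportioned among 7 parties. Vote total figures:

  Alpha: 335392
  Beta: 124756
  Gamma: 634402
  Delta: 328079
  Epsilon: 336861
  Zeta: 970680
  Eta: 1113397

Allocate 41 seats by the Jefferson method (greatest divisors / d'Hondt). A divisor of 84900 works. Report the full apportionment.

Alpha: 3, Beta: 1, Gamma: 7, Delta: 3, Epsilon: 3, Zeta: 11, Eta: 13

With modified divisor 84900: modified quotas Alpha 3.950, Beta 1.469, Gamma 7.472, Delta 3.864, Epsilon 3.968, Zeta 11.433, Eta 13.114.
Rounding down: Alpha 3, Beta 1, Gamma 7, Delta 3, Epsilon 3, Zeta 11, Eta 13 (total 41).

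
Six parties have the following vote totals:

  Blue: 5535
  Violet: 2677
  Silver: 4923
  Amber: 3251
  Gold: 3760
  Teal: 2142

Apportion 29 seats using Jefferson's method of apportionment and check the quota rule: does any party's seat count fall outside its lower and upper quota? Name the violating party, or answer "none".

none

Standard quotas: Blue 7.202, Violet 3.483, Silver 6.406, Amber 4.230, Gold 4.892, Teal 2.787.
Jefferson allocation: Blue 7, Violet 3, Silver 7, Amber 4, Gold 5, Teal 3.
Every allocation lies between the lower and upper quota.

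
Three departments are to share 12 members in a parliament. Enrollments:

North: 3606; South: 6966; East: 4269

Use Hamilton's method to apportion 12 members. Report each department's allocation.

North 3, South 6, East 3

The standard divisor is 14841/12 ≈ 1236.75.
Standard quotas: North 2.9157, South 5.6325, East 3.4518.
Lower quotas: North 2, South 5, East 3 (sum 10, leaving 2 seats).
Remainders in descending order: North 0.9157, South 0.6325, East 0.4518.
Largest remainders: North, South receive the extra seats.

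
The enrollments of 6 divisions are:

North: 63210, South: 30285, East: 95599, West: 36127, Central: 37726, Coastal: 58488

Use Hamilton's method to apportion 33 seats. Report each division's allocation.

North=6; South=3; East=10; West=4; Central=4; Coastal=6

Standard divisor: 321435 ÷ 33 ≈ 9740.455.
Standard quotas: North 6.4894, South 3.1092, East 9.8146, West 3.7090, Central 3.8731, Coastal 6.0046.
Lower quotas: North 6, South 3, East 9, West 3, Central 3, Coastal 6 (sum 30, leaving 3 seats).
Remainders in descending order: Central 0.8731, East 0.8146, West 0.7090, North 0.4894, South 0.1092, Coastal 0.0046.
Largest remainders: Central, East, West receive the extra seats.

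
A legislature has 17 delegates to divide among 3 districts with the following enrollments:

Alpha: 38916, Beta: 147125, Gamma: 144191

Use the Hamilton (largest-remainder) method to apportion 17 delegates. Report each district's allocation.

Alpha: 2, Beta: 8, Gamma: 7

Standard divisor: 330232 ÷ 17 ≈ 19425.412.
Standard quotas: Alpha 2.0034, Beta 7.5738, Gamma 7.4228.
Lower quotas: Alpha 2, Beta 7, Gamma 7 (sum 16, leaving 1 seat).
Remainders in descending order: Beta 0.5738, Gamma 0.4228, Alpha 0.0034.
Largest remainder: Beta receives the extra seat.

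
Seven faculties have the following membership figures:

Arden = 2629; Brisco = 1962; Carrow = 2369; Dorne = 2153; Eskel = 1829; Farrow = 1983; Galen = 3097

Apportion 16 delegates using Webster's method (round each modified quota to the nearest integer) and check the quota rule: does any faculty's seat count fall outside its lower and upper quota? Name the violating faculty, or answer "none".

Standard quotas: Arden 2.625, Brisco 1.959, Carrow 2.366, Dorne 2.150, Eskel 1.826, Farrow 1.980, Galen 3.093.
Webster allocation: Arden 3, Brisco 2, Carrow 2, Dorne 2, Eskel 2, Farrow 2, Galen 3.
Every allocation lies between the lower and upper quota.

none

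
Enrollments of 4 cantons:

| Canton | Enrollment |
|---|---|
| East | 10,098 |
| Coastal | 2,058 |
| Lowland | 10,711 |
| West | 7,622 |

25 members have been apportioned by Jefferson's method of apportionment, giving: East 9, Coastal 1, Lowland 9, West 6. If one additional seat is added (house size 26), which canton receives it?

Priority for the next seat is population ÷ (current seats + 1).
Priorities: East 1009.800, Coastal 1029.000, Lowland 1071.100, West 1088.857.
Highest priority: West.

West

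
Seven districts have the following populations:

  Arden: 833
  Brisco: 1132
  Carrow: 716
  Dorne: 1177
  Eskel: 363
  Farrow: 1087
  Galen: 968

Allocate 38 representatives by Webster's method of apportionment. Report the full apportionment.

Arden: 5, Brisco: 7, Carrow: 4, Dorne: 7, Eskel: 2, Farrow: 7, Galen: 6

Standard divisor 6276/38 ≈ 165.158; standard quotas: Arden 5.044, Brisco 6.854, Carrow 4.335, Dorne 7.127, Eskel 2.198, Farrow 6.582, Galen 5.861.
Rounding to the nearest integer gives Arden 5, Brisco 7, Carrow 4, Dorne 7, Eskel 2, Farrow 7, Galen 6 — total 38, matching the house size, so no adjustment is needed.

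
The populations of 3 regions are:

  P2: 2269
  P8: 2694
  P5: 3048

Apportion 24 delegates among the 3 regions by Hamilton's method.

P2 7; P8 8; P5 9

Total 8011; standard divisor 8011/24 ≈ 333.792.
Standard quotas: P2 6.798, P8 8.071, P5 9.131.
Lower quotas: P2 6, P8 8, P5 9 (sum 23, leaving 1 seat).
Remainders in descending order: P2 0.798, P5 0.131, P8 0.071.
Largest remainder: P2 receives the extra seat.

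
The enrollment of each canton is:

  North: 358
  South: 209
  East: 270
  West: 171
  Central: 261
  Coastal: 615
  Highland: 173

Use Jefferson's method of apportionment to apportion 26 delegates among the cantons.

Standard divisor 2057/26 ≈ 79.115; standard quotas: North 4.525, South 2.642, East 3.413, West 2.161, Central 3.299, Coastal 7.773, Highland 2.187.
Rounding down gives 4, 2, 3, 2, 3, 7, 2 = 23 seats, so the divisor must be adjusted.
With modified divisor 69: modified quotas North 5.188, South 3.029, East 3.913, West 2.478, Central 3.783, Coastal 8.913, Highland 2.507.
Rounding down: North 5, South 3, East 3, West 2, Central 3, Coastal 8, Highland 2 (total 26).

North 5, South 3, East 3, West 2, Central 3, Coastal 8, Highland 2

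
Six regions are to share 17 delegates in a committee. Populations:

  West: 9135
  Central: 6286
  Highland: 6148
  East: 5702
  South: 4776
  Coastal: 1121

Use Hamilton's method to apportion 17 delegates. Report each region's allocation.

Standard divisor: 33168 ÷ 17 ≈ 1951.059.
Standard quotas: West 4.6821, Central 3.2218, Highland 3.1511, East 2.9225, South 2.4479, Coastal 0.5746.
Lower quotas: West 4, Central 3, Highland 3, East 2, South 2, Coastal 0 (sum 14, leaving 3 seats).
Remainders in descending order: East 0.9225, West 0.6821, Coastal 0.5746, South 0.4479, Central 0.2218, Highland 0.1511.
The surplus seats go to East, West, Coastal.

West 5, Central 3, Highland 3, East 3, South 2, Coastal 1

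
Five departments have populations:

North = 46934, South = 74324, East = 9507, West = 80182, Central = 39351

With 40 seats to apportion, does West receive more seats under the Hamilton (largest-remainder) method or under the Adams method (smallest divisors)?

Hamilton: North 7, South 12, East 2, West 13, Central 6.
Adams: North 8, South 12, East 2, West 12, Central 6.
West gets 13 under Hamilton and 12 under Adams.

Hamilton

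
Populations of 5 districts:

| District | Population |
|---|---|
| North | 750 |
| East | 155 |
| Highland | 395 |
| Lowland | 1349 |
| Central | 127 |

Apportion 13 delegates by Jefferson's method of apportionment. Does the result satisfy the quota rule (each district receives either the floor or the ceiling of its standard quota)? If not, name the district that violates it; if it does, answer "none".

none

Standard quotas: North 3.512, East 0.726, Highland 1.850, Lowland 6.317, Central 0.595.
Jefferson allocation: North 4, East 0, Highland 2, Lowland 7, Central 0.
Every allocation lies between the lower and upper quota.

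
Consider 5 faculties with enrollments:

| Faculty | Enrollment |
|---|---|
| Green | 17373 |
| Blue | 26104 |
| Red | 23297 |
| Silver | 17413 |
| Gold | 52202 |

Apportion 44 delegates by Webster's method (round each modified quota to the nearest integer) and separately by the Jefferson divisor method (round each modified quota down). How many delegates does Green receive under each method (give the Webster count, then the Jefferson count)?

Webster: Green 6, Blue 8, Red 7, Silver 6, Gold 17.
Jefferson: Green 5, Blue 8, Red 8, Silver 6, Gold 17.
Green gets 6 under Webster and 5 under Jefferson.

6 and 5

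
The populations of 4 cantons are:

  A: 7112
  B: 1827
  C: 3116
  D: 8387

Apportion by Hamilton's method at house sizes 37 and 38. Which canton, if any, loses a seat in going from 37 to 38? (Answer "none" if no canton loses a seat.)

At 37 seats: A 13, B 3, C 6, D 15.
At 38 seats: A 13, B 3, C 6, D 16.
No canton's allocation decreased.

none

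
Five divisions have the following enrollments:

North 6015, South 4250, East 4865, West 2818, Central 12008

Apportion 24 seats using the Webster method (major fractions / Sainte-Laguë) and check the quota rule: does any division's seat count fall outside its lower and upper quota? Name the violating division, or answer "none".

none

Standard quotas: North 4.819, South 3.405, East 3.898, West 2.258, Central 9.621.
Webster allocation: North 5, South 3, East 4, West 2, Central 10.
Every allocation lies between the lower and upper quota.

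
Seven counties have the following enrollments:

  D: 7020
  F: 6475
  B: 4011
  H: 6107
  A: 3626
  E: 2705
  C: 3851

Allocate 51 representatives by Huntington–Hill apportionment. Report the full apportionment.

D 11; F 10; B 6; H 9; A 5; E 4; C 6

With divisor 666: modified quotas D 10.541, F 9.722, B 6.023, H 9.170, A 5.444, E 4.062, C 5.782.
Geometric-mean thresholds: D √(10·11)=10.488, F √(9·10)=9.487, B √(6·7)=6.481, H √(9·10)=9.487, A √(5·6)=5.477, E √(4·5)=4.472, C √(5·6)=5.477.
Each quota rounded against its threshold gives D 11, F 10, B 6, H 9, A 5, E 4, C 6 (total 51).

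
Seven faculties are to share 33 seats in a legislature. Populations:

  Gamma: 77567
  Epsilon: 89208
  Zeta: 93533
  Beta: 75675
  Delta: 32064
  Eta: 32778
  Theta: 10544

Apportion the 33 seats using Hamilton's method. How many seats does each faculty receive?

The standard divisor is 411369/33 ≈ 12465.727.
Standard quotas: Gamma 6.2224, Epsilon 7.1563, Zeta 7.5032, Beta 6.0706, Delta 2.5722, Eta 2.6294, Theta 0.8458.
Lower quotas: Gamma 6, Epsilon 7, Zeta 7, Beta 6, Delta 2, Eta 2, Theta 0 (sum 30, leaving 3 seats).
Remainders in descending order: Theta 0.8458, Eta 0.6294, Delta 0.5722, Zeta 0.5032, Gamma 0.2224, Epsilon 0.1563, Beta 0.0706.
The surplus seats go to Theta, Eta, Delta.

Gamma 6; Epsilon 7; Zeta 7; Beta 6; Delta 3; Eta 3; Theta 1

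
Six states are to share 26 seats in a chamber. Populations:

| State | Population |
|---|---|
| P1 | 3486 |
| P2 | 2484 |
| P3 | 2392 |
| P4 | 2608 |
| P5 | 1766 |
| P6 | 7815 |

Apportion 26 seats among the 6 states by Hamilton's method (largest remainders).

P1=5, P2=3, P3=3, P4=3, P5=2, P6=10

Standard divisor: 20551 ÷ 26 ≈ 790.423.
Standard quotas: P1 4.4103, P2 3.1426, P3 3.0262, P4 3.2995, P5 2.2342, P6 9.8871.
Lower quotas: P1 4, P2 3, P3 3, P4 3, P5 2, P6 9 (sum 24, leaving 2 seats).
Remainders in descending order: P6 0.8871, P1 0.4103, P4 0.2995, P5 0.2342, P2 0.1426, P3 0.0262.
The surplus seats go to P6, P1.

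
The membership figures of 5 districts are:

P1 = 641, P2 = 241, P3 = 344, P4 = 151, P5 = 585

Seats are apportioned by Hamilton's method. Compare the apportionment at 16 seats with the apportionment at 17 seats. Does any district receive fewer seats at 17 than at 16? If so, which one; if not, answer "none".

At 16 seats: P1 5, P2 2, P3 3, P4 1, P5 5.
At 17 seats: P1 6, P2 2, P3 3, P4 1, P5 5.
No district's allocation decreased.

none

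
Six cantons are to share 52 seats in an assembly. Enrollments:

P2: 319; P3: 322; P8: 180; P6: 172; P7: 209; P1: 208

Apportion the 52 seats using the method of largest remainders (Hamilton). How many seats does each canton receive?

P2 12; P3 12; P8 6; P6 6; P7 8; P1 8

Standard divisor: 1410 ÷ 52 ≈ 27.115.
Standard quotas: P2 11.765, P3 11.875, P8 6.638, P6 6.343, P7 7.708, P1 7.671.
Lower quotas: P2 11, P3 11, P8 6, P6 6, P7 7, P1 7 (sum 48, leaving 4 seats).
Remainders in descending order: P3 0.875, P2 0.765, P7 0.708, P1 0.671, P8 0.638, P6 0.343.
Largest remainders: P3, P2, P7, P1 receive the extra seats.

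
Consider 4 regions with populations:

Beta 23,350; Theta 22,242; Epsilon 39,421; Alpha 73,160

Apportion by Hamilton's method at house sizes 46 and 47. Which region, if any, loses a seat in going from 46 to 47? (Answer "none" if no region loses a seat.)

At 46 seats: Beta 7, Theta 7, Epsilon 11, Alpha 21.
At 47 seats: Beta 7, Theta 6, Epsilon 12, Alpha 22.
Theta drops from 7 to 6.

Theta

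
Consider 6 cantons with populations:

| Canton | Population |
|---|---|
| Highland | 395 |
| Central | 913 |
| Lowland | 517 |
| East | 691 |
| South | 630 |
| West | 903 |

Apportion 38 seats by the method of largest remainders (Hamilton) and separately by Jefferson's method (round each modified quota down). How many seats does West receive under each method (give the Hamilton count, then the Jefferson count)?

8 and 9

Hamilton: Highland 4, Central 9, Lowland 5, East 6, South 6, West 8.
Jefferson: Highland 3, Central 9, Lowland 5, East 6, South 6, West 9.
West gets 8 under Hamilton and 9 under Jefferson.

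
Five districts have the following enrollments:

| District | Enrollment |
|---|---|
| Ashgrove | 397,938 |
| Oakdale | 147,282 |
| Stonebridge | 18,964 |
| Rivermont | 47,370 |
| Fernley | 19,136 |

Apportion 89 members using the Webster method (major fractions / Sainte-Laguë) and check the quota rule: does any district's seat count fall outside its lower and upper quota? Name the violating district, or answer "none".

Ashgrove

Standard quotas: Ashgrove 56.155, Oakdale 20.784, Stonebridge 2.676, Rivermont 6.685, Fernley 2.700.
Webster allocation: Ashgrove 55, Oakdale 21, Stonebridge 3, Rivermont 7, Fernley 3.
Ashgrove has quota 56.155 (lower 56, upper 57) but receives 55 — outside the quota interval.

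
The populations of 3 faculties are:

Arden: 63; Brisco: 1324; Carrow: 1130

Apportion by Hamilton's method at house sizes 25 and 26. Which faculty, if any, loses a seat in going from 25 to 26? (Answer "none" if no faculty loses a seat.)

Arden

At 25 seats: Arden 1, Brisco 13, Carrow 11.
At 26 seats: Arden 0, Brisco 14, Carrow 12.
Arden drops from 1 to 0.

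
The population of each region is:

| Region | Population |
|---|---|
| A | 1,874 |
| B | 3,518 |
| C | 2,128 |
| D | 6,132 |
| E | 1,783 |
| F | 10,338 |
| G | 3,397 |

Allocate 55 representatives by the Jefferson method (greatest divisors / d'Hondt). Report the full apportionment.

Standard divisor 29170/55 ≈ 530.364; standard quotas: A 3.533, B 6.633, C 4.012, D 11.562, E 3.362, F 19.492, G 6.405.
Rounding down gives 3, 6, 4, 11, 3, 19, 6 = 52 seats, so the divisor must be adjusted.
With modified divisor 500: modified quotas A 3.748, B 7.036, C 4.256, D 12.264, E 3.566, F 20.676, G 6.794.
Rounding down: A 3, B 7, C 4, D 12, E 3, F 20, G 6 (total 55).

A: 3, B: 7, C: 4, D: 12, E: 3, F: 20, G: 6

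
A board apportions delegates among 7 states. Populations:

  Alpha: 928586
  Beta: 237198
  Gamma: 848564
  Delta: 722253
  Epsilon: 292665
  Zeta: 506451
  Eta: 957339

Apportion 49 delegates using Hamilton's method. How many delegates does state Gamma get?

Total 4493056; standard divisor 4493056/49 ≈ 91695.02.
Standard quotas: Alpha 10.1269, Beta 2.5868, Gamma 9.2542, Delta 7.8767, Epsilon 3.1917, Zeta 5.5232, Eta 10.4405.
Lower quotas: Alpha 10, Beta 2, Gamma 9, Delta 7, Epsilon 3, Zeta 5, Eta 10 (sum 46, leaving 3 seats).
Remainders in descending order: Delta 0.8767, Beta 0.5868, Zeta 0.5232, Eta 0.4405, Gamma 0.2542, Epsilon 0.1917, Alpha 0.1269.
The surplus seats go to Delta, Beta, Zeta.
Gamma receives 9.

9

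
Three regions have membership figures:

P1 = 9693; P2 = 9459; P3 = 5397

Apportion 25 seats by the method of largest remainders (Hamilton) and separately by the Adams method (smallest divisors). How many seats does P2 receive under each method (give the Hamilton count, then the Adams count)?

10 and 9

Hamilton: P1 10, P2 10, P3 5.
Adams: P1 10, P2 9, P3 6.
P2 gets 10 under Hamilton and 9 under Adams.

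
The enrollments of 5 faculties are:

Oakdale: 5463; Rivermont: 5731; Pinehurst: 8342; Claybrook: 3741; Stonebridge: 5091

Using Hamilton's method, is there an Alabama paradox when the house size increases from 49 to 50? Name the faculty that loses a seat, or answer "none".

At 49 seats: Oakdale 9, Rivermont 10, Pinehurst 14, Claybrook 7, Stonebridge 9.
At 50 seats: Oakdale 10, Rivermont 10, Pinehurst 15, Claybrook 6, Stonebridge 9.
Claybrook drops from 7 to 6.

Claybrook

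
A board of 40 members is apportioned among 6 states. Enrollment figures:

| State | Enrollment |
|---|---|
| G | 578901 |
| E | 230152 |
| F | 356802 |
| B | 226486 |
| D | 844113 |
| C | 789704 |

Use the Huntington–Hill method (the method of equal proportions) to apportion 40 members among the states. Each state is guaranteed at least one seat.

With divisor 76327: modified quotas G 7.584, E 3.015, F 4.675, B 2.967, D 11.059, C 10.346.
Geometric-mean thresholds: G √(7·8)=7.483, E √(3·4)=3.464, F √(4·5)=4.472, B √(2·3)=2.449, D √(11·12)=11.489, C √(10·11)=10.488.
Each quota rounded against its threshold gives G 8, E 3, F 5, B 3, D 11, C 10 (total 40).

G 8; E 3; F 5; B 3; D 11; C 10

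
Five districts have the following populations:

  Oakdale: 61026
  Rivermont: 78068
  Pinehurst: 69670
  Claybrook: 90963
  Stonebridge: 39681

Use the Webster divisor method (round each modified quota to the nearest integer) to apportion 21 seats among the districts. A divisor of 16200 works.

With modified divisor 16200: modified quotas Oakdale 3.767, Rivermont 4.819, Pinehurst 4.301, Claybrook 5.615, Stonebridge 2.449.
Rounding to the nearest integer: Oakdale 4, Rivermont 5, Pinehurst 4, Claybrook 6, Stonebridge 2 (total 21).

Oakdale 4, Rivermont 5, Pinehurst 4, Claybrook 6, Stonebridge 2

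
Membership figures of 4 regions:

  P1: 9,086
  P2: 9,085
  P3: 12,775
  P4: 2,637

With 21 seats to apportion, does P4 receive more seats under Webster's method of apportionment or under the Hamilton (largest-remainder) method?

Webster

Webster: P1 6, P2 5, P3 8, P4 2.
Hamilton: P1 6, P2 6, P3 8, P4 1.
P4 gets 2 under Webster and 1 under Hamilton.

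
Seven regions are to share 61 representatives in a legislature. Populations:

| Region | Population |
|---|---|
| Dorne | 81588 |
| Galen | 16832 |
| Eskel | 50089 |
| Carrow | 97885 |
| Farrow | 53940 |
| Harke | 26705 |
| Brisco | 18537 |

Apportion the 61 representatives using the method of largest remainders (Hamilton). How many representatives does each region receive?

The standard divisor is 345576/61 ≈ 5665.18.
Standard quotas: Dorne 14.4017, Galen 2.9711, Eskel 8.8416, Carrow 17.2784, Farrow 9.5213, Harke 4.7139, Brisco 3.2721.
Lower quotas: Dorne 14, Galen 2, Eskel 8, Carrow 17, Farrow 9, Harke 4, Brisco 3 (sum 57, leaving 4 seats).
Remainders in descending order: Galen 0.9711, Eskel 0.8416, Harke 0.7139, Farrow 0.5213, Dorne 0.4017, Carrow 0.2784, Brisco 0.2721.
The surplus seats go to Galen, Eskel, Harke, Farrow.

Dorne=14, Galen=3, Eskel=9, Carrow=17, Farrow=10, Harke=5, Brisco=3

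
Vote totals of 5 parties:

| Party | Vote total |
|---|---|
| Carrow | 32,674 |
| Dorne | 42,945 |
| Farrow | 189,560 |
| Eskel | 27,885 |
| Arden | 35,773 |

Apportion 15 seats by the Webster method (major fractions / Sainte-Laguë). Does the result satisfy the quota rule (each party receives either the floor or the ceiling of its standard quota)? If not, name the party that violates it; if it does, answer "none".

none

Standard quotas: Carrow 1.490, Dorne 1.959, Farrow 8.647, Eskel 1.272, Arden 1.632.
Webster allocation: Carrow 1, Dorne 2, Farrow 9, Eskel 1, Arden 2.
Every allocation lies between the lower and upper quota.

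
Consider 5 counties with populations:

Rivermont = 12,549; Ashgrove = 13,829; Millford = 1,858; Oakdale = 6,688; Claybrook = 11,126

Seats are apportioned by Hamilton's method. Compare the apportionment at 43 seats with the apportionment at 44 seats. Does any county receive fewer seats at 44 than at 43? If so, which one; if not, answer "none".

none

At 43 seats: Rivermont 12, Ashgrove 13, Millford 2, Oakdale 6, Claybrook 10.
At 44 seats: Rivermont 12, Ashgrove 13, Millford 2, Oakdale 6, Claybrook 11.
No county's allocation decreased.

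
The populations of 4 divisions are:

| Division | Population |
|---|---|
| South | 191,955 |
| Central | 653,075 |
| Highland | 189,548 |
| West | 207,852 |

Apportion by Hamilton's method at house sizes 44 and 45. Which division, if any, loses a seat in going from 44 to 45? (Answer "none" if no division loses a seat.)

none

At 44 seats: South 7, Central 23, Highland 7, West 7.
At 45 seats: South 7, Central 24, Highland 7, West 7.
No division's allocation decreased.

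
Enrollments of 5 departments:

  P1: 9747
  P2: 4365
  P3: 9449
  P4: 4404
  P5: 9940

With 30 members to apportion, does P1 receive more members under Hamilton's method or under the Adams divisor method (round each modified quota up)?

Hamilton

Hamilton: P1 8, P2 3, P3 7, P4 4, P5 8.
Adams: P1 7, P2 4, P3 7, P4 4, P5 8.
P1 gets 8 under Hamilton and 7 under Adams.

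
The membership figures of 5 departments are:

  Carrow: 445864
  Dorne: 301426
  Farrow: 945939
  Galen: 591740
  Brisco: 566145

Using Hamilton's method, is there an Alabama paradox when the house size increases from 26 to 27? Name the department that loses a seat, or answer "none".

At 26 seats: Carrow 4, Dorne 3, Farrow 9, Galen 5, Brisco 5.
At 27 seats: Carrow 4, Dorne 3, Farrow 9, Galen 6, Brisco 5.
No department's allocation decreased.

none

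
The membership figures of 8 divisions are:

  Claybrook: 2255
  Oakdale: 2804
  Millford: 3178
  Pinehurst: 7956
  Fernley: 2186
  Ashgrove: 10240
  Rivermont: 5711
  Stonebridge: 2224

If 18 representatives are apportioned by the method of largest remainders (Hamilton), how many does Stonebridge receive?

The standard divisor is 36554/18 ≈ 2030.778.
Standard quotas: Claybrook 1.1104, Oakdale 1.3808, Millford 1.5649, Pinehurst 3.9177, Fernley 1.0764, Ashgrove 5.0424, Rivermont 2.8122, Stonebridge 1.0951.
Lower quotas: Claybrook 1, Oakdale 1, Millford 1, Pinehurst 3, Fernley 1, Ashgrove 5, Rivermont 2, Stonebridge 1 (sum 15, leaving 3 seats).
Remainders in descending order: Pinehurst 0.9177, Rivermont 0.8122, Millford 0.5649, Oakdale 0.3808, Claybrook 0.1104, Stonebridge 0.0951, Fernley 0.0764, Ashgrove 0.0424.
Largest remainders: Pinehurst, Rivermont, Millford receive the extra seats.
Stonebridge receives 1.

1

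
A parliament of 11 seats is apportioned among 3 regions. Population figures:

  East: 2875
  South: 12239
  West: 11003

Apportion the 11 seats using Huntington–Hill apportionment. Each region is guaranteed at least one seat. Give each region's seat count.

With divisor 2347: modified quotas East 1.225, South 5.215, West 4.688.
Geometric-mean thresholds: East √(1·2)=1.414, South √(5·6)=5.477, West √(4·5)=4.472.
Each quota rounded against its threshold gives East 1, South 5, West 5 (total 11).

East: 1, South: 5, West: 5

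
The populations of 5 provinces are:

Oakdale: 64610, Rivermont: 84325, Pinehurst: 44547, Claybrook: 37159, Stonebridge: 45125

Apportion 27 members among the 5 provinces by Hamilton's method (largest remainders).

Oakdale 6; Rivermont 8; Pinehurst 4; Claybrook 4; Stonebridge 5

Standard divisor: 275766 ÷ 27 ≈ 10213.556.
Standard quotas: Oakdale 6.3259, Rivermont 8.2562, Pinehurst 4.3616, Claybrook 3.6382, Stonebridge 4.4181.
Lower quotas: Oakdale 6, Rivermont 8, Pinehurst 4, Claybrook 3, Stonebridge 4 (sum 25, leaving 2 seats).
Remainders in descending order: Claybrook 0.6382, Stonebridge 0.4181, Pinehurst 0.3616, Oakdale 0.3259, Rivermont 0.2562.
Largest remainders: Claybrook, Stonebridge receive the extra seats.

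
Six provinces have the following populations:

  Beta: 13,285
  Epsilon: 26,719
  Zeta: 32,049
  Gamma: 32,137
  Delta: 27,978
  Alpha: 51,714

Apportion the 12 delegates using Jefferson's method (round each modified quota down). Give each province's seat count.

Beta 1; Epsilon 2; Zeta 2; Gamma 2; Delta 2; Alpha 3

Standard divisor 183882/12 ≈ 15323.5; standard quotas: Beta 0.867, Epsilon 1.744, Zeta 2.091, Gamma 2.097, Delta 1.826, Alpha 3.375.
Rounding down gives 0, 1, 2, 2, 1, 3 = 9 seats, so the divisor must be adjusted.
With modified divisor 12999.8: modified quotas Beta 1.022, Epsilon 2.055, Zeta 2.465, Gamma 2.472, Delta 2.152, Alpha 3.978.
Rounding down: Beta 1, Epsilon 2, Zeta 2, Gamma 2, Delta 2, Alpha 3 (total 12).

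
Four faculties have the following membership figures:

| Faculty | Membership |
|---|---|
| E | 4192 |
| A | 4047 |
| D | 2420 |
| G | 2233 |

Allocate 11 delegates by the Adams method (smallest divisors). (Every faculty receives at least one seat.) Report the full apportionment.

E=4; A=3; D=2; G=2

Standard divisor 12892/11 ≈ 1172; standard quotas: E 3.577, A 3.453, D 2.065, G 1.905.
Rounding up gives 4, 4, 3, 2 = 13 seats, so the divisor must be adjusted.
With modified divisor 1370: modified quotas E 3.060, A 2.954, D 1.766, G 1.630.
Rounding up: E 4, A 3, D 2, G 2 (total 11).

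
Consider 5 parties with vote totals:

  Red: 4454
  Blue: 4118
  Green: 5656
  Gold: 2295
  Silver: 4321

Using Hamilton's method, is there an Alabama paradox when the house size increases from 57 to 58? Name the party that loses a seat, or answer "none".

At 57 seats: Red 12, Blue 11, Green 16, Gold 6, Silver 12.
At 58 seats: Red 12, Blue 12, Green 16, Gold 6, Silver 12.
No party's allocation decreased.

none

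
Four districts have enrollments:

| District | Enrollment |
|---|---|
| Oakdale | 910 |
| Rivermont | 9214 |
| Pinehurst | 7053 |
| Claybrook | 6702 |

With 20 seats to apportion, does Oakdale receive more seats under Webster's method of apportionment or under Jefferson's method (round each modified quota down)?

Webster: Oakdale 1, Rivermont 8, Pinehurst 6, Claybrook 5.
Jefferson: Oakdale 0, Rivermont 8, Pinehurst 6, Claybrook 6.
Oakdale gets 1 under Webster and 0 under Jefferson.

Webster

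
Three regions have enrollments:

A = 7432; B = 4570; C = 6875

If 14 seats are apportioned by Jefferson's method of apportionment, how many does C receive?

Standard divisor 18877/14 ≈ 1348.357; standard quotas: A 5.512, B 3.389, C 5.099.
Rounding down gives 5, 3, 5 = 13 seats, so the divisor must be adjusted.
With modified divisor 1200: modified quotas A 6.193, B 3.808, C 5.729.
Rounding down: A 6, B 3, C 5 (total 14).
C receives 5.

5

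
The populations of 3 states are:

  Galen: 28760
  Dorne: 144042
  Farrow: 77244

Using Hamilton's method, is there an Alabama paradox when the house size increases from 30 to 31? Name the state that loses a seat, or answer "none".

Galen

At 30 seats: Galen 4, Dorne 17, Farrow 9.
At 31 seats: Galen 3, Dorne 18, Farrow 10.
Galen drops from 4 to 3.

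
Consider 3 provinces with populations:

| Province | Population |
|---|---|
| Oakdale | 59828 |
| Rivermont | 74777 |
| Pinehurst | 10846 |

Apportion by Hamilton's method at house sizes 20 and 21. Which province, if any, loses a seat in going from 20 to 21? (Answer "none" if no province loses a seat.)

At 20 seats: Oakdale 8, Rivermont 10, Pinehurst 2.
At 21 seats: Oakdale 9, Rivermont 11, Pinehurst 1.
Pinehurst drops from 2 to 1.

Pinehurst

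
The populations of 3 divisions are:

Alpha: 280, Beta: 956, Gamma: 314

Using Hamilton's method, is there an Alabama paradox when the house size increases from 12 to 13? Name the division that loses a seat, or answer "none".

At 12 seats: Alpha 2, Beta 7, Gamma 3.
At 13 seats: Alpha 2, Beta 8, Gamma 3.
No division's allocation decreased.

none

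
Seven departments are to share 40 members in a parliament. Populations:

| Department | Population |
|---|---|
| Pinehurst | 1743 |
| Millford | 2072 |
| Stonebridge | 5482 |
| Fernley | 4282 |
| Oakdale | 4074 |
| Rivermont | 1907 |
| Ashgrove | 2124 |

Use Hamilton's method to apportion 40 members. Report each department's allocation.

Total 21684; standard divisor 21684/40 ≈ 542.1.
Standard quotas: Pinehurst 3.2153, Millford 3.8222, Stonebridge 10.1125, Fernley 7.8989, Oakdale 7.5152, Rivermont 3.5178, Ashgrove 3.9181.
Lower quotas: Pinehurst 3, Millford 3, Stonebridge 10, Fernley 7, Oakdale 7, Rivermont 3, Ashgrove 3 (sum 36, leaving 4 seats).
Remainders in descending order: Ashgrove 0.9181, Fernley 0.8989, Millford 0.8222, Rivermont 0.5178, Oakdale 0.5152, Pinehurst 0.2153, Stonebridge 0.1125.
Largest remainders: Ashgrove, Fernley, Millford, Rivermont receive the extra seats.

Pinehurst 3; Millford 4; Stonebridge 10; Fernley 8; Oakdale 7; Rivermont 4; Ashgrove 4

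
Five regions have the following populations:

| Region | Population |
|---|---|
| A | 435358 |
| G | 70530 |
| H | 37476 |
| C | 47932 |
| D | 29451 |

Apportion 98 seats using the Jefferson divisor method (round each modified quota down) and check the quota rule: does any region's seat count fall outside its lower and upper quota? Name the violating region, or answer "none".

A

Standard quotas: A 68.732, G 11.135, H 5.916, C 7.567, D 4.650.
Jefferson allocation: A 70, G 11, H 6, C 7, D 4.
A has quota 68.732 (lower 68, upper 69) but receives 70 — outside the quota interval.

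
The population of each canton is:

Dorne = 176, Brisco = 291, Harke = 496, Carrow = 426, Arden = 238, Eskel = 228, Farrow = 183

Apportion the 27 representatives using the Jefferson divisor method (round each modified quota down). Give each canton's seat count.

Standard divisor 2038/27 ≈ 75.481; standard quotas: Dorne 2.332, Brisco 3.855, Harke 6.571, Carrow 5.644, Arden 3.153, Eskel 3.021, Farrow 2.424.
Rounding down gives 2, 3, 6, 5, 3, 3, 2 = 24 seats, so the divisor must be adjusted.
With modified divisor 70: modified quotas Dorne 2.514, Brisco 4.157, Harke 7.086, Carrow 6.086, Arden 3.400, Eskel 3.257, Farrow 2.614.
Rounding down: Dorne 2, Brisco 4, Harke 7, Carrow 6, Arden 3, Eskel 3, Farrow 2 (total 27).

Dorne=2; Brisco=4; Harke=7; Carrow=6; Arden=3; Eskel=3; Farrow=2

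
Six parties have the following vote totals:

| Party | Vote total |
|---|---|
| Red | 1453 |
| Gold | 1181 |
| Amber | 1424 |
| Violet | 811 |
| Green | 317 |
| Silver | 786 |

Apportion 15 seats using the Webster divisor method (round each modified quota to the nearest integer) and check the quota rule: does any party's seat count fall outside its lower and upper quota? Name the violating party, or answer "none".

Standard quotas: Red 3.650, Gold 2.966, Amber 3.577, Violet 2.037, Green 0.796, Silver 1.974.
Webster allocation: Red 4, Gold 3, Amber 3, Violet 2, Green 1, Silver 2.
Every allocation lies between the lower and upper quota.

none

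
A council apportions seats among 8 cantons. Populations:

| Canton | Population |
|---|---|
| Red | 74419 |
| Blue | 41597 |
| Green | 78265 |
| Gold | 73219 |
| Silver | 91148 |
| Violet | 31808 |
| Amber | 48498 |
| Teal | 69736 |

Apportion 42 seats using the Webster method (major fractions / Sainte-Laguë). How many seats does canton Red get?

6

Standard divisor 508690/42 ≈ 12111.667; standard quotas: Red 6.144, Blue 3.434, Green 6.462, Gold 6.045, Silver 7.526, Violet 2.626, Amber 4.004, Teal 5.758.
Rounding to the nearest integer gives Red 6, Blue 3, Green 6, Gold 6, Silver 8, Violet 3, Amber 4, Teal 6 — total 42, matching the house size, so no adjustment is needed.
Red receives 6.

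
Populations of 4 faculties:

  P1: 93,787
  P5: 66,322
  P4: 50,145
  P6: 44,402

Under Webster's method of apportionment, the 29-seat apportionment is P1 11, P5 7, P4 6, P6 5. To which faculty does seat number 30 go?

Priority for the next seat is population ÷ (current seats + 0.5).
Priorities: P1 8155.391, P5 8842.933, P4 7714.615, P6 8073.091.
Highest priority: P5.

P5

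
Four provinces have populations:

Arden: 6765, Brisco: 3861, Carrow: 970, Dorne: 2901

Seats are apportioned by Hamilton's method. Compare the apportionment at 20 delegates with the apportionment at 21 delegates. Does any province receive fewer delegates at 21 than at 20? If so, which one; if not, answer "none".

Carrow

At 20 seats: Arden 9, Brisco 5, Carrow 2, Dorne 4.
At 21 seats: Arden 10, Brisco 6, Carrow 1, Dorne 4.
Carrow drops from 2 to 1.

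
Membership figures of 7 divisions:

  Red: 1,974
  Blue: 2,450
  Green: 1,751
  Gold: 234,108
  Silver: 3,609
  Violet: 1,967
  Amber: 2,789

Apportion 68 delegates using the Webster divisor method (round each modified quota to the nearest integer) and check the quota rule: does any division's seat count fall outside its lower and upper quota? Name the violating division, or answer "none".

Standard quotas: Red 0.540, Blue 0.670, Green 0.479, Gold 64.024, Silver 0.987, Violet 0.538, Amber 0.763.
Webster allocation: Red 1, Blue 1, Green 0, Gold 63, Silver 1, Violet 1, Amber 1.
Gold has quota 64.024 (lower 64, upper 65) but receives 63 — outside the quota interval.

Gold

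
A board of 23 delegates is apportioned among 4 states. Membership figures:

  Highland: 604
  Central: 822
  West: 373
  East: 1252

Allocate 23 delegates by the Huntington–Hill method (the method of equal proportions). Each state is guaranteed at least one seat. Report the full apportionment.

With divisor 134: modified quotas Highland 4.507, Central 6.134, West 2.784, East 9.343.
Geometric-mean thresholds: Highland √(4·5)=4.472, Central √(6·7)=6.481, West √(2·3)=2.449, East √(9·10)=9.487.
Each quota rounded against its threshold gives Highland 5, Central 6, West 3, East 9 (total 23).

Highland=5, Central=6, West=3, East=9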